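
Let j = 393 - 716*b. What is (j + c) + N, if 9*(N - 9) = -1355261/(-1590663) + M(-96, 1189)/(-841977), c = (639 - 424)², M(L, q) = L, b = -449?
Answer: 493011800446410766/1339301660751 ≈ 3.6811e+5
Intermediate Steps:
c = 46225 (c = 215² = 46225)
N = 12180520646164/1339301660751 (N = 9 + (-1355261/(-1590663) - 96/(-841977))/9 = 9 + (-1355261*(-1/1590663) - 96*(-1/841977))/9 = 9 + (1355261/1590663 + 32/280659)/9 = 9 + (⅑)*(126805699405/148811295639) = 9 + 126805699405/1339301660751 = 12180520646164/1339301660751 ≈ 9.0947)
j = 321877 (j = 393 - 716*(-449) = 393 + 321484 = 321877)
(j + c) + N = (321877 + 46225) + 12180520646164/1339301660751 = 368102 + 12180520646164/1339301660751 = 493011800446410766/1339301660751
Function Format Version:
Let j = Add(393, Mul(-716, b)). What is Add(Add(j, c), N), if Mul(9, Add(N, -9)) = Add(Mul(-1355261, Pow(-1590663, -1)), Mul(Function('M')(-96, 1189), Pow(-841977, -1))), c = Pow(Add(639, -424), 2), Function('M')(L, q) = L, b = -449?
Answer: Rational(493011800446410766, 1339301660751) ≈ 3.6811e+5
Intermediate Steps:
c = 46225 (c = Pow(215, 2) = 46225)
N = Rational(12180520646164, 1339301660751) (N = Add(9, Mul(Rational(1, 9), Add(Mul(-1355261, Pow(-1590663, -1)), Mul(-96, Pow(-841977, -1))))) = Add(9, Mul(Rational(1, 9), Add(Mul(-1355261, Rational(-1, 1590663)), Mul(-96, Rational(-1, 841977))))) = Add(9, Mul(Rational(1, 9), Add(Rational(1355261, 1590663), Rational(32, 280659)))) = Add(9, Mul(Rational(1, 9), Rational(126805699405, 148811295639))) = Add(9, Rational(126805699405, 1339301660751)) = Rational(12180520646164, 1339301660751) ≈ 9.0947)
j = 321877 (j = Add(393, Mul(-716, -449)) = Add(393, 321484) = 321877)
Add(Add(j, c), N) = Add(Add(321877, 46225), Rational(12180520646164, 1339301660751)) = Add(368102, Rational(12180520646164, 1339301660751)) = Rational(493011800446410766, 1339301660751)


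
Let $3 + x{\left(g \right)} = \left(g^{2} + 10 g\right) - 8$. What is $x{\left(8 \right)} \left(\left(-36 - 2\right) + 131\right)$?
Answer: $12369$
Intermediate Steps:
$x{\left(g \right)} = -11 + g^{2} + 10 g$ ($x{\left(g \right)} = -3 - \left(8 - g^{2} - 10 g\right) = -3 + \left(-8 + g^{2} + 10 g\right) = -11 + g^{2} + 10 g$)
$x{\left(8 \right)} \left(\left(-36 - 2\right) + 131\right) = \left(-11 + 8^{2} + 10 \cdot 8\right) \left(\left(-36 - 2\right) + 131\right) = \left(-11 + 64 + 80\right) \left(\left(-36 - 2\right) + 131\right) = 133 \left(-38 + 131\right) = 133 \cdot 93 = 12369$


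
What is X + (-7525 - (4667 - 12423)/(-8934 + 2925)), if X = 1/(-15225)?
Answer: -229519318078/30495675 ≈ -7526.3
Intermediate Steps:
X = -1/15225 ≈ -6.5681e-5
X + (-7525 - (4667 - 12423)/(-8934 + 2925)) = -1/15225 + (-7525 - (4667 - 12423)/(-8934 + 2925)) = -1/15225 + (-7525 - (-7756)/(-6009)) = -1/15225 + (-7525 - (-7756)*(-1)/6009) = -1/15225 + (-7525 - 1*7756/6009) = -1/15225 + (-7525 - 7756/6009) = -1/15225 - 45225481/6009 = -229519318078/30495675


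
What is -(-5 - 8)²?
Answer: -169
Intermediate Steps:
-(-5 - 8)² = -(-13)² = -169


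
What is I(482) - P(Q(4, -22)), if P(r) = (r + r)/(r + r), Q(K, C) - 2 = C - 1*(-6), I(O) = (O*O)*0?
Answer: -1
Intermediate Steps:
I(O) = 0 (I(O) = O**2*0 = 0)
Q(K, C) = 8 + C (Q(K, C) = 2 + (C - 1*(-6)) = 2 + (C + 6) = 2 + (6 + C) = 8 + C)
P(r) = 1 (P(r) = (2*r)/((2*r)) = (2*r)*(1/(2*r)) = 1)
I(482) - P(Q(4, -22)) = 0 - 1*1 = 0 - 1 = -1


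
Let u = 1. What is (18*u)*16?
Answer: 288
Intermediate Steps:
(18*u)*16 = (18*1)*16 = 18*16 = 288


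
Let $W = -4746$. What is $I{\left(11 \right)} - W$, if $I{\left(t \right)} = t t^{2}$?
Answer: $6077$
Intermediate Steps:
$I{\left(t \right)} = t^{3}$
$I{\left(11 \right)} - W = 11^{3} - -4746 = 1331 + 4746 = 6077$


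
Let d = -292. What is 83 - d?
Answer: 375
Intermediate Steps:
83 - d = 83 - 1*(-292) = 83 + 292 = 375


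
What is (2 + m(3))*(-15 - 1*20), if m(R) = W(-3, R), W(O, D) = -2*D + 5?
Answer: -35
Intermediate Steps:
W(O, D) = 5 - 2*D
m(R) = 5 - 2*R
(2 + m(3))*(-15 - 1*20) = (2 + (5 - 2*3))*(-15 - 1*20) = (2 + (5 - 6))*(-15 - 20) = (2 - 1)*(-35) = 1*(-35) = -35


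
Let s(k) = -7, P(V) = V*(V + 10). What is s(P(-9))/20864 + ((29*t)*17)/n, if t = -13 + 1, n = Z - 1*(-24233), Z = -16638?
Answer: -123484589/158462080 ≈ -0.77927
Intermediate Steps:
n = 7595 (n = -16638 - 1*(-24233) = -16638 + 24233 = 7595)
t = -12
P(V) = V*(10 + V)
s(P(-9))/20864 + ((29*t)*17)/n = -7/20864 + ((29*(-12))*17)/7595 = -7*1/20864 - 348*17*(1/7595) = -7/20864 - 5916*1/7595 = -7/20864 - 5916/7595 = -123484589/158462080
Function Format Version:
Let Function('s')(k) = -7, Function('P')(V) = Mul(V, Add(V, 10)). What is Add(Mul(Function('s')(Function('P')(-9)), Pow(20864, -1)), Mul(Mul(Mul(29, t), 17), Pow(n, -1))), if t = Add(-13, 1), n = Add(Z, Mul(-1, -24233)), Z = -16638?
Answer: Rational(-123484589, 158462080) ≈ -0.77927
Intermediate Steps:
n = 7595 (n = Add(-16638, Mul(-1, -24233)) = Add(-16638, 24233) = 7595)
t = -12
Function('P')(V) = Mul(V, Add(10, V))
Add(Mul(Function('s')(Function('P')(-9)), Pow(20864, -1)), Mul(Mul(Mul(29, t), 17), Pow(n, -1))) = Add(Mul(-7, Pow(20864, -1)), Mul(Mul(Mul(29, -12), 17), Pow(7595, -1))) = Add(Mul(-7, Rational(1, 20864)), Mul(Mul(-348, 17), Rational(1, 7595))) = Add(Rational(-7, 20864), Mul(-5916, Rational(1, 7595))) = Add(Rational(-7, 20864), Rational(-5916, 7595)) = Rational(-123484589, 158462080)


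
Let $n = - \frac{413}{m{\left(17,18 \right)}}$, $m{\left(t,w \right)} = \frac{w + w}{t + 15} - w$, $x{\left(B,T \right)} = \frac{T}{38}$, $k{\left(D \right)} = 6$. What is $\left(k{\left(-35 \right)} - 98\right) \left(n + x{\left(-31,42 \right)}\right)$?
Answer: $- \frac{6036212}{2565} \approx -2353.3$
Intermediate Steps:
$x{\left(B,T \right)} = \frac{T}{38}$ ($x{\left(B,T \right)} = T \frac{1}{38} = \frac{T}{38}$)
$m{\left(t,w \right)} = - w + \frac{2 w}{15 + t}$ ($m{\left(t,w \right)} = \frac{2 w}{15 + t} - w = - w + \frac{2 w}{15 + t}$)
$n = \frac{3304}{135}$ ($n = - \frac{413}{\left(-1\right) 18 \frac{1}{15 + 17} \left(13 + 17\right)} = - \frac{413}{\left(-1\right) 18 \cdot \frac{1}{32} \cdot 30} = - \frac{413}{- \frac{135}{8}} = \left(-413\right) \left(- \frac{8}{135}\right) = \frac{3304}{135} \approx 24.474$)
$\left(k{\left(-35 \right)} - 98\right) \left(n + x{\left(-31,42 \right)}\right) = \left(6 - 98\right) \left(\frac{3304}{135} + \frac{1}{38} \cdot 42\right) = - 92 \left(\frac{3304}{135} + \frac{21}{19}\right) = \left(-92\right) \frac{65611}{2565} = - \frac{6036212}{2565}$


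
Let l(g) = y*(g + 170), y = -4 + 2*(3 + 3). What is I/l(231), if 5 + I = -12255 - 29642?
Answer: -20951/1604 ≈ -13.062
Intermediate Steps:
y = 8 (y = -4 + 2*6 = -4 + 12 = 8)
l(g) = 1360 + 8*g (l(g) = 8*(g + 170) = 8*(170 + g) = 1360 + 8*g)
I = -41902 (I = -5 + (-12255 - 29642) = -5 - 41897 = -41902)
I/l(231) = -41902/(1360 + 8*231) = -41902/(1360 + 1848) = -41902/3208 = -41902*1/3208 = -20951/1604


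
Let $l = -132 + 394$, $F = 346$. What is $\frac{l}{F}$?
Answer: $\frac{131}{173} \approx 0.75723$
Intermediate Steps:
$l = 262$
$\frac{l}{F} = \frac{262}{346} = 262 \cdot \frac{1}{346} = \frac{131}{173}$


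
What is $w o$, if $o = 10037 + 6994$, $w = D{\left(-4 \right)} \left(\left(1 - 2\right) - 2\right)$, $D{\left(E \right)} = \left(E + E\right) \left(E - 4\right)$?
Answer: $-3269952$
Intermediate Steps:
$D{\left(E \right)} = 2 E \left(-4 + E\right)$
$w = -192$ ($w = 2 \left(-4\right) \left(-4 - 4\right) \left(\left(1 - 2\right) - 2\right) = 2 \left(-4\right) \left(-8\right) \left(\left(1 - 2\right) - 2\right) = 64 \left(-1 - 2\right) = 64 \left(-3\right) = -192$)
$o = 17031$
$w o = \left(-192\right) 17031 = -3269952$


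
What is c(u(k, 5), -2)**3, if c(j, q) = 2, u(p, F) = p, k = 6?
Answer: 8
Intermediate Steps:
c(u(k, 5), -2)**3 = 2**3 = 8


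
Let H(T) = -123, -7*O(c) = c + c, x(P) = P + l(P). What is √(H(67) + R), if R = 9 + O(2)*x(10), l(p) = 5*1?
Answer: I*√6006/7 ≈ 11.071*I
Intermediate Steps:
l(p) = 5
x(P) = 5 + P (x(P) = P + 5 = 5 + P)
O(c) = -2*c/7 (O(c) = -(c + c)/7 = -2*c/7)
R = 3/7 (R = 9 + (-2/7*2)*(5 + 10) = 9 - 4/7*15 = 9 - 60/7 = 3/7 ≈ 0.42857)
√(H(67) + R) = √(-123 + 3/7) = √(-858/7) = I*√6006/7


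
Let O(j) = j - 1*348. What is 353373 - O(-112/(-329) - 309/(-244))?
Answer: 4056454001/11468 ≈ 3.5372e+5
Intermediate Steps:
O(j) = -348 + j (O(j) = j - 348 = -348 + j)
353373 - O(-112/(-329) - 309/(-244)) = 353373 - (-348 + (-112/(-329) - 309/(-244))) = 353373 - (-348 + (-112*(-1/329) - 309*(-1/244))) = 353373 - (-348 + (16/47 + 309/244)) = 353373 - (-348 + 18427/11468) = 353373 - 1*(-3972437/11468) = 353373 + 3972437/11468 = 4056454001/11468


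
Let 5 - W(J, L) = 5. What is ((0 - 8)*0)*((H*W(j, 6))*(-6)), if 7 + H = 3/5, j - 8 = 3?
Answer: 0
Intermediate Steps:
j = 11 (j = 8 + 3 = 11)
H = -32/5 (H = -7 + 3/5 = -7 + 3*(⅕) = -7 + ⅗ = -32/5 ≈ -6.4000)
W(J, L) = 0 (W(J, L) = 5 - 1*5 = 5 - 5 = 0)
((0 - 8)*0)*((H*W(j, 6))*(-6)) = ((0 - 8)*0)*(-32/5*0*(-6)) = (-8*0)*(0*(-6)) = 0*0 = 0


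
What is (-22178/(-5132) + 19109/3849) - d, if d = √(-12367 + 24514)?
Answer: 71485/7698 - √12147 ≈ -100.93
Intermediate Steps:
d = √12147 ≈ 110.21
(-22178/(-5132) + 19109/3849) - d = (-22178/(-5132) + 19109/3849) - √12147 = (-22178*(-1/5132) + 19109*(1/3849)) - √12147 = (11089/2566 + 19109/3849) - √12147 = 71485/7698 - √12147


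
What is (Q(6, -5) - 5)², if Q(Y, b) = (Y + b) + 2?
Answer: 4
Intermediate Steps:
Q(Y, b) = 2 + Y + b
(Q(6, -5) - 5)² = ((2 + 6 - 5) - 5)² = (3 - 5)² = (-2)² = 4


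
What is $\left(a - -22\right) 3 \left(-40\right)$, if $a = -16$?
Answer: $-720$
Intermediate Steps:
$\left(a - -22\right) 3 \left(-40\right) = \left(-16 - -22\right) 3 \left(-40\right) = \left(-16 + 22\right) 3 \left(-40\right) = 6 \cdot 3 \left(-40\right) = 18 \left(-40\right) = -720$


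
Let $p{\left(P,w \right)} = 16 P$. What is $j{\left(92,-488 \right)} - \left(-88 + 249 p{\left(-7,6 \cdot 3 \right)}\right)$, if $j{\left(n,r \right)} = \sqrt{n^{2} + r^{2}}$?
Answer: $27976 + 4 \sqrt{15413} \approx 28473.0$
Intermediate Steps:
$j{\left(92,-488 \right)} - \left(-88 + 249 p{\left(-7,6 \cdot 3 \right)}\right) = \sqrt{92^{2} + \left(-488\right)^{2}} - \left(-88 + 249 \cdot 16 \left(-7\right)\right) = \sqrt{8464 + 238144} + \left(\left(-249\right) \left(-112\right) + 88\right) = \sqrt{246608} + \left(27888 + 88\right) = 4 \sqrt{15413} + 27976 = 27976 + 4 \sqrt{15413}$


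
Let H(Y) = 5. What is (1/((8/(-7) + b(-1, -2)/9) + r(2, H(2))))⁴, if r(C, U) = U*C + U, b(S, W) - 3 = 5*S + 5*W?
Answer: 194481/4784350561 ≈ 4.0649e-5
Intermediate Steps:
b(S, W) = 3 + 5*S + 5*W (b(S, W) = 3 + (5*S + 5*W) = 3 + 5*S + 5*W)
r(C, U) = U + C*U (r(C, U) = C*U + U = U + C*U)
(1/((8/(-7) + b(-1, -2)/9) + r(2, H(2))))⁴ = (1/((8/(-7) + (3 + 5*(-1) + 5*(-2))/9) + 5*(1 + 2)))⁴ = (1/((8*(-⅐) + (3 - 5 - 10)*(⅑)) + 5*3))⁴ = (1/((-8/7 - 12*⅑) + 15))⁴ = (1/((-8/7 - 4/3) + 15))⁴ = (1/(-52/21 + 15))⁴ = (1/(263/21))⁴ = (21/263)⁴ = 194481/4784350561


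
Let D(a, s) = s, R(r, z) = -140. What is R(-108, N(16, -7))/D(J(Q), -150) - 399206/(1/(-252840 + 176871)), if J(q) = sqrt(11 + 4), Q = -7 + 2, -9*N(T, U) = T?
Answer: 454909209224/15 ≈ 3.0327e+10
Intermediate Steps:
N(T, U) = -T/9
Q = -5
J(q) = sqrt(15)
R(-108, N(16, -7))/D(J(Q), -150) - 399206/(1/(-252840 + 176871)) = -140/(-150) - 399206/(1/(-252840 + 176871)) = -140*(-1/150) - 399206/(1/(-75969)) = 14/15 - 399206/(-1/75969) = 14/15 - 399206*(-75969) = 14/15 + 30327280614 = 454909209224/15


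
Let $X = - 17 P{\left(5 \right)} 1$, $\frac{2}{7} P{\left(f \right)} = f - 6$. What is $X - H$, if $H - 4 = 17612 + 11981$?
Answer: $- \frac{59075}{2} \approx -29538.0$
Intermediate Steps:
$H = 29597$ ($H = 4 + \left(17612 + 11981\right) = 4 + 29593 = 29597$)
$P{\left(f \right)} = -21 + \frac{7 f}{2}$ ($P{\left(f \right)} = \frac{7 \left(f - 6\right)}{2} = \frac{7 \left(-6 + f\right)}{2} = -21 + \frac{7 f}{2}$)
$X = \frac{119}{2}$ ($X = - 17 \left(-21 + \frac{7}{2} \cdot 5\right) 1 = - 17 \left(-21 + \frac{35}{2}\right) 1 = \left(-17\right) \left(- \frac{7}{2}\right) 1 = \frac{119}{2} \cdot 1 = \frac{119}{2} \approx 59.5$)
$X - H = \frac{119}{2} - 29597 = - \frac{59075}{2}$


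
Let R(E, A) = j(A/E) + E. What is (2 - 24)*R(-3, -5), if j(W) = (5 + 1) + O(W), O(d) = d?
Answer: -308/3 ≈ -102.67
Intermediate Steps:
j(W) = 6 + W (j(W) = (5 + 1) + W = 6 + W)
R(E, A) = 6 + E + A/E (R(E, A) = (6 + A/E) + E = 6 + E + A/E)
(2 - 24)*R(-3, -5) = (2 - 24)*(6 - 3 - 5/(-3)) = -22*(6 - 3 - 5*(-⅓)) = -22*(6 - 3 + 5/3) = -22*14/3 = -308/3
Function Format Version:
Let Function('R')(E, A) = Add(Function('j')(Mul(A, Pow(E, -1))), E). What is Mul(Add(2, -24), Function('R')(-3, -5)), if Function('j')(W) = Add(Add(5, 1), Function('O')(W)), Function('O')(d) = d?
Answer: Rational(-308, 3) ≈ -102.67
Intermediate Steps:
Function('j')(W) = Add(6, W) (Function('j')(W) = Add(Add(5, 1), W) = Add(6, W))
Function('R')(E, A) = Add(6, E, Mul(A, Pow(E, -1))) (Function('R')(E, A) = Add(Add(6, Mul(A, Pow(E, -1))), E) = Add(6, E, Mul(A, Pow(E, -1))))
Mul(Add(2, -24), Function('R')(-3, -5)) = Mul(Add(2, -24), Add(6, -3, Mul(-5, Pow(-3, -1)))) = Mul(-22, Add(6, -3, Mul(-5, Rational(-1, 3)))) = Mul(-22, Add(6, -3, Rational(5, 3))) = Mul(-22, Rational(14, 3)) = Rational(-308, 3)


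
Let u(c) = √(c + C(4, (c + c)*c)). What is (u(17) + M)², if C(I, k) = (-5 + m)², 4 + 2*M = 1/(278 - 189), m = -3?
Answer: 1555009/31684 ≈ 49.079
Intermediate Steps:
M = -355/178 (M = -2 + 1/(2*(278 - 189)) = -2 + (½)/89 = -2 + (½)*(1/89) = -2 + 1/178 = -355/178 ≈ -1.9944)
C(I, k) = 64 (C(I, k) = (-5 - 3)² = (-8)² = 64)
u(c) = √(64 + c) (u(c) = √(c + 64) = √(64 + c))
(u(17) + M)² = (√(64 + 17) - 355/178)² = (√81 - 355/178)² = (9 - 355/178)² = (1247/178)² = 1555009/31684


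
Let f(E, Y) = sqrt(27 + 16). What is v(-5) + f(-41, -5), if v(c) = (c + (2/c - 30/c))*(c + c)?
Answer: -6 + sqrt(43) ≈ 0.55744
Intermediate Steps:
f(E, Y) = sqrt(43)
v(c) = 2*c*(c - 28/c) (v(c) = (c - 28/c)*(2*c) = 2*c*(c - 28/c))
v(-5) + f(-41, -5) = (-56 + 2*(-5)**2) + sqrt(43) = (-56 + 2*25) + sqrt(43) = (-56 + 50) + sqrt(43) = -6 + sqrt(43)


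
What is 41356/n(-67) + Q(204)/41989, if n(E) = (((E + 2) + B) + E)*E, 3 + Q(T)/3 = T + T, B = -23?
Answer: 1749114859/436055765 ≈ 4.0112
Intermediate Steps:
Q(T) = -9 + 6*T (Q(T) = -9 + 3*(T + T) = -9 + 3*(2*T) = -9 + 6*T)
n(E) = E*(-21 + 2*E) (n(E) = (((E + 2) - 23) + E)*E = (((2 + E) - 23) + E)*E = ((-21 + E) + E)*E = (-21 + 2*E)*E = E*(-21 + 2*E))
41356/n(-67) + Q(204)/41989 = 41356/((-67*(-21 + 2*(-67)))) + (-9 + 6*204)/41989 = 41356/((-67*(-21 - 134))) + (-9 + 1224)*(1/41989) = 41356/((-67*(-155))) + 1215*(1/41989) = 41356/10385 + 1215/41989 = 1749114859/436055765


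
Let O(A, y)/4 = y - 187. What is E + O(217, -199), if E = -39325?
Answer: -40869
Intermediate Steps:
O(A, y) = -748 + 4*y (O(A, y) = 4*(y - 187) = 4*(-187 + y) = -748 + 4*y)
E + O(217, -199) = -39325 + (-748 + 4*(-199)) = -39325 + (-748 - 796) = -39325 - 1544 = -40869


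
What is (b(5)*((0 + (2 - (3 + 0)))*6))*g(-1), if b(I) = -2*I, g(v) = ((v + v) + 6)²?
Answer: 960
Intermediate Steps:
g(v) = (6 + 2*v)² (g(v) = (2*v + 6)² = (6 + 2*v)²)
(b(5)*((0 + (2 - (3 + 0)))*6))*g(-1) = ((-2*5)*((0 + (2 - (3 + 0)))*6))*(4*(3 - 1)²) = (-10*(0 + (2 - 1*3))*6)*(4*2²) = (-10*(0 + (2 - 3))*6)*(4*4) = -10*(0 - 1)*6*16 = -(-10)*6*16 = -10*(-6)*16 = 60*16 = 960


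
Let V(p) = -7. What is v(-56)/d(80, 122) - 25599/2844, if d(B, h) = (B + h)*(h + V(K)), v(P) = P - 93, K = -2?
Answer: -99181421/11011020 ≈ -9.0075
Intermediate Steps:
v(P) = -93 + P
d(B, h) = (-7 + h)*(B + h) (d(B, h) = (B + h)*(h - 7) = (B + h)*(-7 + h) = (-7 + h)*(B + h))
v(-56)/d(80, 122) - 25599/2844 = (-93 - 56)/(122² - 7*80 - 7*122 + 80*122) - 25599/2844 = -149/(14884 - 560 - 854 + 9760) - 25599*1/2844 = -149/23230 - 8533/948 = -99181421/11011020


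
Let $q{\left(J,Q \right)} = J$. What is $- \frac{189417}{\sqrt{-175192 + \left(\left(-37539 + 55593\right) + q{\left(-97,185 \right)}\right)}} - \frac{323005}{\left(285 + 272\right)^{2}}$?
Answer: $- \frac{323005}{310249} + \frac{189417 i \sqrt{157235}}{157235} \approx -1.0411 + 477.69 i$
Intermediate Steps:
$- \frac{189417}{\sqrt{-175192 + \left(\left(-37539 + 55593\right) + q{\left(-97,185 \right)}\right)}} - \frac{323005}{\left(285 + 272\right)^{2}} = - \frac{189417}{\sqrt{-175192 + \left(\left(-37539 + 55593\right) - 97\right)}} - \frac{323005}{\left(285 + 272\right)^{2}} = - \frac{189417}{\sqrt{-175192 + \left(18054 - 97\right)}} - \frac{323005}{557^{2}} = - \frac{189417}{\sqrt{-175192 + 17957}} - \frac{323005}{310249} = - \frac{189417}{\sqrt{-157235}} - \frac{323005}{310249} = - \frac{189417}{i \sqrt{157235}} - \frac{323005}{310249} = - 189417 \left(- \frac{i \sqrt{157235}}{157235}\right) - \frac{323005}{310249} = \frac{189417 i \sqrt{157235}}{157235} - \frac{323005}{310249} = - \frac{323005}{310249} + \frac{189417 i \sqrt{157235}}{157235}$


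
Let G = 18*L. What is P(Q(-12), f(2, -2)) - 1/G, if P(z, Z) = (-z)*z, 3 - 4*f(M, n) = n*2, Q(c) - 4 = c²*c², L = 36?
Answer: -278735644801/648 ≈ -4.3015e+8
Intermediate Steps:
Q(c) = 4 + c⁴ (Q(c) = 4 + c²*c² = 4 + c⁴)
f(M, n) = ¾ - n/2 (f(M, n) = ¾ - n*2/4 = ¾ - n/2)
G = 648 (G = 18*36 = 648)
P(z, Z) = -z²
P(Q(-12), f(2, -2)) - 1/G = -(4 + (-12)⁴)² - 1/648 = -(4 + 20736)² - 1*1/648 = -1*20740² - 1/648 = -1*430147600 - 1/648 = -430147600 - 1/648 = -278735644801/648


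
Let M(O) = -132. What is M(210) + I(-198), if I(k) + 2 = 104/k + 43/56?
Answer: -741551/5544 ≈ -133.76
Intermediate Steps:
I(k) = -69/56 + 104/k (I(k) = -2 + (104/k + 43/56) = -2 + (43/56 + 104/k) = -69/56 + 104/k)
M(210) + I(-198) = -132 + (-69/56 + 104/(-198)) = -132 + (-69/56 + 104*(-1/198)) = -132 + (-69/56 - 52/99) = -132 - 9743/5544 = -741551/5544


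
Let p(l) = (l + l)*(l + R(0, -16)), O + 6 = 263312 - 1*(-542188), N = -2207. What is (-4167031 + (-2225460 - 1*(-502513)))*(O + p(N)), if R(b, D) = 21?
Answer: -61576763221044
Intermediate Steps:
O = 805494 (O = -6 + (263312 - 1*(-542188)) = -6 + (263312 + 542188) = -6 + 805500 = 805494)
p(l) = 2*l*(21 + l) (p(l) = (l + l)*(l + 21) = (2*l)*(21 + l) = 2*l*(21 + l))
(-4167031 + (-2225460 - 1*(-502513)))*(O + p(N)) = (-4167031 + (-2225460 - 1*(-502513)))*(805494 + 2*(-2207)*(21 - 2207)) = (-4167031 + (-2225460 + 502513))*(805494 + 2*(-2207)*(-2186)) = (-4167031 - 1722947)*(805494 + 9649004) = -5889978*10454498 = -61576763221044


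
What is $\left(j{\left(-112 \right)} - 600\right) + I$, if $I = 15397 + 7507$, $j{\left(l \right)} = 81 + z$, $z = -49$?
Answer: $22336$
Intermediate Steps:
$j{\left(l \right)} = 32$ ($j{\left(l \right)} = 81 - 49 = 32$)
$I = 22904$
$\left(j{\left(-112 \right)} - 600\right) + I = \left(32 - 600\right) + 22904 = -568 + 22904 = 22336$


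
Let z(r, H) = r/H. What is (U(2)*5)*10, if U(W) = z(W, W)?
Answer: 50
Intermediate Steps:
U(W) = 1 (U(W) = W/W = 1)
(U(2)*5)*10 = (1*5)*10 = 5*10 = 50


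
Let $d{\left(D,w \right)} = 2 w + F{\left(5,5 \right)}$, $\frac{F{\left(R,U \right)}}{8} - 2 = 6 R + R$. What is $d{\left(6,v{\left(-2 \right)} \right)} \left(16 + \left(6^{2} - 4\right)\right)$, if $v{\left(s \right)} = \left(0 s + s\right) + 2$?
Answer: $14208$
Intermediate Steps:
$F{\left(R,U \right)} = 16 + 56 R$ ($F{\left(R,U \right)} = 16 + 8 \left(6 R + R\right) = 16 + 8 \cdot 7 R = 16 + 56 R$)
$v{\left(s \right)} = 2 + s$ ($v{\left(s \right)} = \left(0 + s\right) + 2 = s + 2 = 2 + s$)
$d{\left(D,w \right)} = 296 + 2 w$ ($d{\left(D,w \right)} = 2 w + \left(16 + 56 \cdot 5\right) = 2 w + \left(16 + 280\right) = 2 w + 296 = 296 + 2 w$)
$d{\left(6,v{\left(-2 \right)} \right)} \left(16 + \left(6^{2} - 4\right)\right) = \left(296 + 2 \left(2 - 2\right)\right) \left(16 + \left(6^{2} - 4\right)\right) = \left(296 + 2 \cdot 0\right) \left(16 + \left(36 - 4\right)\right) = \left(296 + 0\right) \left(16 + 32\right) = 296 \cdot 48 = 14208$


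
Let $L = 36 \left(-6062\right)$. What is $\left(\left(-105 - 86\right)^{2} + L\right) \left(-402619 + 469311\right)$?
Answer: $-12121337692$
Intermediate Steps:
$L = -218232$
$\left(\left(-105 - 86\right)^{2} + L\right) \left(-402619 + 469311\right) = \left(\left(-105 - 86\right)^{2} - 218232\right) \left(-402619 + 469311\right) = \left(\left(-191\right)^{2} - 218232\right) 66692 = \left(36481 - 218232\right) 66692 = \left(-181751\right) 66692 = -12121337692$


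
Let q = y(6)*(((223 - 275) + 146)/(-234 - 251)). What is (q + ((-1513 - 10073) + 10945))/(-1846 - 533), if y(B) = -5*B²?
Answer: 58793/230763 ≈ 0.25478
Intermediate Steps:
q = 3384/97 (q = (-5*6²)*(((223 - 275) + 146)/(-234 - 251)) = (-5*36)*((-52 + 146)/(-485)) = -16920*(-1)/485 = -180*(-94/485) = 3384/97 ≈ 34.887)
(q + ((-1513 - 10073) + 10945))/(-1846 - 533) = (3384/97 + ((-1513 - 10073) + 10945))/(-1846 - 533) = (3384/97 + (-11586 + 10945))/(-2379) = (3384/97 - 641)*(-1/2379) = -58793/97*(-1/2379) = 58793/230763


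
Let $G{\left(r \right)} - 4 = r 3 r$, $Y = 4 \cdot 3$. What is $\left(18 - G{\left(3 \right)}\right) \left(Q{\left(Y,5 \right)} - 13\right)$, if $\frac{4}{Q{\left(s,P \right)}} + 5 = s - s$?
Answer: $\frac{897}{5} \approx 179.4$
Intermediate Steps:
$Y = 12$
$G{\left(r \right)} = 4 + 3 r^{2}$ ($G{\left(r \right)} = 4 + r 3 r = 4 + 3 r r = 4 + 3 r^{2}$)
$Q{\left(s,P \right)} = - \frac{4}{5}$ ($Q{\left(s,P \right)} = \frac{4}{-5 + \left(s - s\right)} = \frac{4}{-5 + 0} = \frac{4}{-5} = 4 \left(- \frac{1}{5}\right) = - \frac{4}{5}$)
$\left(18 - G{\left(3 \right)}\right) \left(Q{\left(Y,5 \right)} - 13\right) = \left(18 - \left(4 + 3 \cdot 3^{2}\right)\right) \left(- \frac{4}{5} - 13\right) = \left(18 - \left(4 + 3 \cdot 9\right)\right) \left(- \frac{69}{5}\right) = \left(18 - \left(4 + 27\right)\right) \left(- \frac{69}{5}\right) = \left(18 - 31\right) \left(- \frac{69}{5}\right) = \left(-13\right) \left(- \frac{69}{5}\right) = \frac{897}{5}$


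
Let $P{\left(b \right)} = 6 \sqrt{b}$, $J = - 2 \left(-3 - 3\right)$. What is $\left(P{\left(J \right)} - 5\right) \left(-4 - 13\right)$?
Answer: $85 - 204 \sqrt{3} \approx -268.34$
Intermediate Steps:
$J = 12$ ($J = \left(-2\right) \left(-6\right) = 12$)
$\left(P{\left(J \right)} - 5\right) \left(-4 - 13\right) = \left(6 \sqrt{12} - 5\right) \left(-4 - 13\right) = \left(6 \cdot 2 \sqrt{3} - 5\right) \left(-17\right) = \left(12 \sqrt{3} - 5\right) \left(-17\right) = \left(-5 + 12 \sqrt{3}\right) \left(-17\right) = 85 - 204 \sqrt{3}$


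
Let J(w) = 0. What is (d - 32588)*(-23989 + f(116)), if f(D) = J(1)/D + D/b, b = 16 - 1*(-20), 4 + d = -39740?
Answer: 15614453504/9 ≈ 1.7349e+9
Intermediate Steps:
d = -39744 (d = -4 - 39740 = -39744)
b = 36 (b = 16 + 20 = 36)
f(D) = D/36 (f(D) = 0/D + D/36 = 0 + D*(1/36) = 0 + D/36 = D/36)
(d - 32588)*(-23989 + f(116)) = (-39744 - 32588)*(-23989 + (1/36)*116) = -72332*(-23989 + 29/9) = -72332*(-215872/9) = 15614453504/9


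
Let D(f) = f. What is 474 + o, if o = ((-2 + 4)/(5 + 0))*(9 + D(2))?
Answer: 2392/5 ≈ 478.40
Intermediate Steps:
o = 22/5 (o = ((-2 + 4)/(5 + 0))*(9 + 2) = (2/5)*11 = (2*(⅕))*11 = (⅖)*11 = 22/5 ≈ 4.4000)
474 + o = 474 + 22/5 = 2392/5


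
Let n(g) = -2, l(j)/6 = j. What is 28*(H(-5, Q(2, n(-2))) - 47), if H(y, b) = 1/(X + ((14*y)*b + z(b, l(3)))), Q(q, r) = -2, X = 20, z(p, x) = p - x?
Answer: -6579/5 ≈ -1315.8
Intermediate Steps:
l(j) = 6*j
H(y, b) = 1/(2 + b + 14*b*y) (H(y, b) = 1/(20 + ((14*y)*b + (b - 6*3))) = 1/(20 + (14*b*y + (b - 1*18))) = 1/(20 + (14*b*y + (b - 18))) = 1/(20 + (14*b*y + (-18 + b))) = 1/(20 + (-18 + b + 14*b*y)) = 1/(2 + b + 14*b*y))
28*(H(-5, Q(2, n(-2))) - 47) = 28*(1/(2 - 2 + 14*(-2)*(-5)) - 47) = 28*(1/(2 - 2 + 140) - 47) = 28*(1/140 - 47) = 28*(-6579/140) = -6579/5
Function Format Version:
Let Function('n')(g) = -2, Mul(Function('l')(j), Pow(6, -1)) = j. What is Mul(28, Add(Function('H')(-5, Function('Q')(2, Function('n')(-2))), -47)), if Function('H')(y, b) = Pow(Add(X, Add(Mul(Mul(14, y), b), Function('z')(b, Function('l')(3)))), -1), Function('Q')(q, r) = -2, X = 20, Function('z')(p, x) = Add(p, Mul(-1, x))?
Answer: Rational(-6579, 5) ≈ -1315.8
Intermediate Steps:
Function('l')(j) = Mul(6, j)
Function('H')(y, b) = Pow(Add(2, b, Mul(14, b, y)), -1) (Function('H')(y, b) = Pow(Add(20, Add(Mul(Mul(14, y), b), Add(b, Mul(-1, Mul(6, 3))))), -1) = Pow(Add(20, Add(Mul(14, b, y), Add(b, Mul(-1, 18)))), -1) = Pow(Add(20, Add(Mul(14, b, y), Add(b, -18))), -1) = Pow(Add(20, Add(Mul(14, b, y), Add(-18, b))), -1) = Pow(Add(20, Add(-18, b, Mul(14, b, y))), -1) = Pow(Add(2, b, Mul(14, b, y)), -1))
Mul(28, Add(Function('H')(-5, Function('Q')(2, Function('n')(-2))), -47)) = Mul(28, Add(Pow(Add(2, -2, Mul(14, -2, -5)), -1), -47)) = Mul(28, Add(Pow(Add(2, -2, 140), -1), -47)) = Mul(28, Add(Pow(140, -1), -47)) = Mul(28, Add(Rational(1, 140), -47)) = Mul(28, Rational(-6579, 140)) = Rational(-6579, 5)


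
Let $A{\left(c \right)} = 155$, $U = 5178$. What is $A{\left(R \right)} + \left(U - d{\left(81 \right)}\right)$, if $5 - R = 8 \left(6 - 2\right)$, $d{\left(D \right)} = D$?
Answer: $5252$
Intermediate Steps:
$R = -27$ ($R = 5 - 8 \left(6 - 2\right) = 5 - 8 \cdot 4 = 5 - 32 = -27$)
$A{\left(R \right)} + \left(U - d{\left(81 \right)}\right) = 155 + \left(5178 - 81\right) = 155 + 5097 = 5252$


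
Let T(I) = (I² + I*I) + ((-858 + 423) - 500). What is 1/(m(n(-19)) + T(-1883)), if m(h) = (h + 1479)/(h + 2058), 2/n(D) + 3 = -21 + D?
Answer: 88492/627447545551 ≈ 1.4103e-7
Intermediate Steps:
n(D) = 2/(-24 + D) (n(D) = 2/(-3 + (-21 + D)) = 2/(-24 + D))
T(I) = -935 + 2*I² (T(I) = (I² + I²) + (-435 - 500) = 2*I² - 935 = -935 + 2*I²)
m(h) = (1479 + h)/(2058 + h)
1/(m(n(-19)) + T(-1883)) = 1/((1479 + 2/(-24 - 19))/(2058 + 2/(-24 - 19)) + (-935 + 2*(-1883)²)) = 1/((1479 + 2/(-43))/(2058 + 2/(-43)) + (-935 + 2*3545689)) = 1/((1479 + 2*(-1/43))/(2058 + 2*(-1/43)) + (-935 + 7091378)) = 1/((1479 - 2/43)/(2058 - 2/43) + 7090443) = 1/((63595/43)/(88492/43) + 7090443) = 1/((43/88492)*(63595/43) + 7090443) = 1/(63595/88492 + 7090443) = 1/(627447545551/88492) = 88492/627447545551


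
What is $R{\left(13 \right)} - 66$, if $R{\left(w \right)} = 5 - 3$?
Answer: $-64$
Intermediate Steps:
$R{\left(w \right)} = 2$ ($R{\left(w \right)} = 5 - 3 = 2$)
$R{\left(13 \right)} - 66 = 2 - 66 = -64$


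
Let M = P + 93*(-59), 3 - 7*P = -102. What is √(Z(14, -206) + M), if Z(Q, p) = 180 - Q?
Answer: I*√5306 ≈ 72.842*I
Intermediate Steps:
P = 15 (P = 3/7 - ⅐*(-102) = 3/7 + 102/7 = 15)
M = -5472 (M = 15 + 93*(-59) = 15 - 5487 = -5472)
√(Z(14, -206) + M) = √((180 - 1*14) - 5472) = √((180 - 14) - 5472) = √(166 - 5472) = √(-5306) = I*√5306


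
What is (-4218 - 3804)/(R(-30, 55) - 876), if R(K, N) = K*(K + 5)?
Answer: 191/3 ≈ 63.667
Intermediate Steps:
R(K, N) = K*(5 + K)
(-4218 - 3804)/(R(-30, 55) - 876) = (-4218 - 3804)/(-30*(5 - 30) - 876) = -8022/(-30*(-25) - 876) = -8022/(750 - 876) = -8022/(-126) = -8022*(-1/126) = 191/3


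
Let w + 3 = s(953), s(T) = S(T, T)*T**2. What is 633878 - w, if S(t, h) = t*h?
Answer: -824842953800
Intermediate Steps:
S(t, h) = h*t
s(T) = T**4 (s(T) = (T*T)*T**2 = T**2*T**2 = T**4)
w = 824843587678 (w = -3 + 953**4 = -3 + 824843587681 = 824843587678)
633878 - w = 633878 - 1*824843587678 = 633878 - 824843587678 = -824842953800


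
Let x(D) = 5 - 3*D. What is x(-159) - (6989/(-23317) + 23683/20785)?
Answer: 233191383144/484643845 ≈ 481.16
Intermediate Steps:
x(-159) - (6989/(-23317) + 23683/20785) = (5 - 3*(-159)) - (6989/(-23317) + 23683/20785) = (5 + 477) - (6989*(-1/23317) + 23683*(1/20785)) = 482 - (-6989/23317 + 23683/20785) = 482 - 1*406950146/484643845 = 482 - 406950146/484643845 = 233191383144/484643845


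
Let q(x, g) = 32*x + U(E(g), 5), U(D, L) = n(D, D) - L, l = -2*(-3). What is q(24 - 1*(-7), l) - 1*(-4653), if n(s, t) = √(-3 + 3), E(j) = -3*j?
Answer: 5640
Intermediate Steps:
n(s, t) = 0 (n(s, t) = √0 = 0)
l = 6
U(D, L) = -L (U(D, L) = 0 - L = -L)
q(x, g) = -5 + 32*x (q(x, g) = 32*x - 1*5 = 32*x - 5 = -5 + 32*x)
q(24 - 1*(-7), l) - 1*(-4653) = (-5 + 32*(24 - 1*(-7))) - 1*(-4653) = (-5 + 32*(24 + 7)) + 4653 = (-5 + 32*31) + 4653 = (-5 + 992) + 4653 = 987 + 4653 = 5640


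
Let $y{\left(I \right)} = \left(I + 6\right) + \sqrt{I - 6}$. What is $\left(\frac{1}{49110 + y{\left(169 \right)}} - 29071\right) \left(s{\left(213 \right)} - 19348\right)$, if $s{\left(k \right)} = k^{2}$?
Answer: $- \frac{1837441183278258457}{2429011062} - \frac{26021 \sqrt{163}}{2429011062} \approx -7.5646 \cdot 10^{8}$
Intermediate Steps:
$y{\left(I \right)} = 6 + I + \sqrt{-6 + I}$ ($y{\left(I \right)} = \left(6 + I\right) + \sqrt{-6 + I} = 6 + I + \sqrt{-6 + I}$)
$\left(\frac{1}{49110 + y{\left(169 \right)}} - 29071\right) \left(s{\left(213 \right)} - 19348\right) = \left(\frac{1}{49110 + \left(6 + 169 + \sqrt{-6 + 169}\right)} - 29071\right) \left(213^{2} - 19348\right) = \left(\frac{1}{49110 + \left(6 + 169 + \sqrt{163}\right)} - 29071\right) \left(45369 - 19348\right) = \left(\frac{1}{49110 + \left(175 + \sqrt{163}\right)} - 29071\right) 26021 = \left(\frac{1}{49285 + \sqrt{163}} - 29071\right) 26021 = \left(-29071 + \frac{1}{49285 + \sqrt{163}}\right) 26021 = -756456491 + \frac{26021}{49285 + \sqrt{163}}$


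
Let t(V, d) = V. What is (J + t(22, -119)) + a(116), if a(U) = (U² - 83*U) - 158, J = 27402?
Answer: 31094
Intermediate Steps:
a(U) = -158 + U² - 83*U
(J + t(22, -119)) + a(116) = (27402 + 22) + (-158 + 116² - 83*116) = 27424 + (-158 + 13456 - 9628) = 27424 + 3670 = 31094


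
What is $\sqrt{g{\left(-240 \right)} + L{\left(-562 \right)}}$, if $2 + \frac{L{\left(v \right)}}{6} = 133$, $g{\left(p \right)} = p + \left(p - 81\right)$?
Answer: $15$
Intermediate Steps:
$g{\left(p \right)} = -81 + 2 p$ ($g{\left(p \right)} = p + \left(-81 + p\right) = -81 + 2 p$)
$L{\left(v \right)} = 786$ ($L{\left(v \right)} = -12 + 6 \cdot 133 = -12 + 798 = 786$)
$\sqrt{g{\left(-240 \right)} + L{\left(-562 \right)}} = \sqrt{\left(-81 + 2 \left(-240\right)\right) + 786} = \sqrt{\left(-81 - 480\right) + 786} = \sqrt{-561 + 786} = \sqrt{225} = 15$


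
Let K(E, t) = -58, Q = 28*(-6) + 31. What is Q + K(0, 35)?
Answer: -195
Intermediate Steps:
Q = -137 (Q = -168 + 31 = -137)
Q + K(0, 35) = -137 - 58 = -195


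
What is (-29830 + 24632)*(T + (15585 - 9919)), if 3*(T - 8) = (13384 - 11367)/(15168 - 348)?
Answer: -655644680143/22230 ≈ -2.9494e+7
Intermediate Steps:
T = 357697/44460 (T = 8 + ((13384 - 11367)/(15168 - 348))/3 = 8 + (2017/14820)/3 = 8 + (2017*(1/14820))/3 = 8 + (⅓)*(2017/14820) = 8 + 2017/44460 = 357697/44460 ≈ 8.0454)
(-29830 + 24632)*(T + (15585 - 9919)) = (-29830 + 24632)*(357697/44460 + (15585 - 9919)) = -5198*(357697/44460 + 5666) = -5198*252268057/44460 = -655644680143/22230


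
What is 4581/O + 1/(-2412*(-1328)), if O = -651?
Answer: -4891188455/695080512 ≈ -7.0369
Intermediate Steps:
4581/O + 1/(-2412*(-1328)) = 4581/(-651) + 1/(-2412*(-1328)) = 4581*(-1/651) - 1/2412*(-1/1328) = -1527/217 + 1/3203136 = -4891188455/695080512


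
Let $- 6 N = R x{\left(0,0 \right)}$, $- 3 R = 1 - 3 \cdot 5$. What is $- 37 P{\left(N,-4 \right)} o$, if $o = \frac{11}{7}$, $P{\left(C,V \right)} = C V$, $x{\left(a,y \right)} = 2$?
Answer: $- \frac{3256}{9} \approx -361.78$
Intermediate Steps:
$R = \frac{14}{3}$ ($R = - \frac{1 - 3 \cdot 5}{3} = - \frac{1 - 15}{3} = \left(- \frac{1}{3}\right) \left(-14\right) = \frac{14}{3} \approx 4.6667$)
$N = - \frac{14}{9}$ ($N = - \frac{\frac{14}{3} \cdot 2}{6} = \left(- \frac{1}{6}\right) \frac{28}{3} = - \frac{14}{9} \approx -1.5556$)
$o = \frac{11}{7}$ ($o = 11 \cdot \frac{1}{7} = \frac{11}{7} \approx 1.5714$)
$- 37 P{\left(N,-4 \right)} o = - 37 \left(\left(- \frac{14}{9}\right) \left(-4\right)\right) \frac{11}{7} = \left(-37\right) \frac{56}{9} \cdot \frac{11}{7} = \left(- \frac{2072}{9}\right) \frac{11}{7} = - \frac{3256}{9}$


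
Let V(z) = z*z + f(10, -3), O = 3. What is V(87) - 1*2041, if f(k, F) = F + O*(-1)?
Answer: 5522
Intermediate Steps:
f(k, F) = -3 + F (f(k, F) = F + 3*(-1) = F - 3 = -3 + F)
V(z) = -6 + z**2 (V(z) = z*z + (-3 - 3) = z**2 - 6 = -6 + z**2)
V(87) - 1*2041 = (-6 + 87**2) - 1*2041 = (-6 + 7569) - 2041 = 7563 - 2041 = 5522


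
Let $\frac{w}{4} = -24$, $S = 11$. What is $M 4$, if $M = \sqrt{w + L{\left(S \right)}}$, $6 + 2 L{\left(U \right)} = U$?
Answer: $2 i \sqrt{374} \approx 38.678 i$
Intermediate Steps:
$w = -96$ ($w = 4 \left(-24\right) = -96$)
$L{\left(U \right)} = -3 + \frac{U}{2}$
$M = \frac{i \sqrt{374}}{2}$ ($M = \sqrt{-96 + \left(-3 + \frac{1}{2} \cdot 11\right)} = \sqrt{-96 + \left(-3 + \frac{11}{2}\right)} = \sqrt{-96 + \frac{5}{2}} = \sqrt{- \frac{187}{2}} = \frac{i \sqrt{374}}{2} \approx 9.6695 i$)
$M 4 = \frac{i \sqrt{374}}{2} \cdot 4 = 2 i \sqrt{374}$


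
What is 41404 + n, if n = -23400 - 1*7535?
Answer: 10469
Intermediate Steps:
n = -30935 (n = -23400 - 7535 = -30935)
41404 + n = 41404 - 30935 = 10469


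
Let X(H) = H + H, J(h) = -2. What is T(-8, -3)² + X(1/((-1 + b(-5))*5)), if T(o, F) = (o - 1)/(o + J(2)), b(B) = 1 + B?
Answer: 73/100 ≈ 0.73000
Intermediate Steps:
T(o, F) = (-1 + o)/(-2 + o) (T(o, F) = (o - 1)/(o - 2) = (-1 + o)/(-2 + o))
X(H) = 2*H
T(-8, -3)² + X(1/((-1 + b(-5))*5)) = ((-1 - 8)/(-2 - 8))² + 2/(((-1 + (1 - 5))*5)) = (-9/(-10))² + 2/(((-1 - 4)*5)) = (-⅒*(-9))² + 2/((-5*5)) = (9/10)² + 2/(-25) = 81/100 + 2*(-1/25) = 81/100 - 2/25 = 73/100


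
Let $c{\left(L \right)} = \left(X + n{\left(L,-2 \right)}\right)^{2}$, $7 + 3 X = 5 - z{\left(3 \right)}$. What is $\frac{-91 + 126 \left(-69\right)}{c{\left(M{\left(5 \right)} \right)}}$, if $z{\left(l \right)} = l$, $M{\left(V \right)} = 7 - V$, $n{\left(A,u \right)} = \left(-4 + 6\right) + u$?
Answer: $- \frac{15813}{5} \approx -3162.6$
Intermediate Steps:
$n{\left(A,u \right)} = 2 + u$
$X = - \frac{5}{3}$ ($X = - \frac{7}{3} + \frac{5 - 3}{3} = - \frac{7}{3} + \frac{1}{3} \cdot 2 = - \frac{7}{3} + \frac{2}{3} = - \frac{5}{3} \approx -1.6667$)
$c{\left(L \right)} = \frac{25}{9}$ ($c{\left(L \right)} = \left(- \frac{5}{3} + \left(2 - 2\right)\right)^{2} = \left(- \frac{5}{3} + 0\right)^{2} = \left(- \frac{5}{3}\right)^{2} = \frac{25}{9}$)
$\frac{-91 + 126 \left(-69\right)}{c{\left(M{\left(5 \right)} \right)}} = \frac{-91 + 126 \left(-69\right)}{\frac{25}{9}} = \left(-91 - 8694\right) \frac{9}{25} = \left(-8785\right) \frac{9}{25} = - \frac{15813}{5}$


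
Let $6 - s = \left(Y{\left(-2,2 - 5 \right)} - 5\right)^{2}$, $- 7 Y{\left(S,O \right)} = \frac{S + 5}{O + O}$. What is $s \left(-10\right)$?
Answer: $\frac{17925}{98} \approx 182.91$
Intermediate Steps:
$Y{\left(S,O \right)} = - \frac{5 + S}{14 O}$ ($Y{\left(S,O \right)} = - \frac{\left(S + 5\right) \frac{1}{O + O}}{7} = - \frac{\left(5 + S\right) \frac{1}{2 O}}{7} = - \frac{\frac{1}{2} \frac{1}{O} \left(5 + S\right)}{7} = - \frac{5 + S}{14 O}$)
$s = - \frac{3585}{196}$ ($s = 6 - \left(\frac{-5 - -2}{14 \left(2 - 5\right)} - 5\right)^{2} = 6 - \left(\frac{-5 + 2}{14 \left(2 - 5\right)} - 5\right)^{2} = 6 - \left(\frac{1}{14} \frac{1}{-3} \left(-3\right) - 5\right)^{2} = 6 - \left(\frac{1}{14} \left(- \frac{1}{3}\right) \left(-3\right) - 5\right)^{2} = 6 - \left(\frac{1}{14} - 5\right)^{2} = 6 - \left(- \frac{69}{14}\right)^{2} = 6 - \frac{4761}{196} = - \frac{3585}{196} \approx -18.291$)
$s \left(-10\right) = \left(- \frac{3585}{196}\right) \left(-10\right) = \frac{17925}{98}$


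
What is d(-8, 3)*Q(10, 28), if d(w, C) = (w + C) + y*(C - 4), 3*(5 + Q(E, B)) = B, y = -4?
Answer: -13/3 ≈ -4.3333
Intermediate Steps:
Q(E, B) = -5 + B/3
d(w, C) = 16 + w - 3*C (d(w, C) = (w + C) - 4*(C - 4) = (C + w) - 4*(-4 + C) = (C + w) + (16 - 4*C) = 16 + w - 3*C)
d(-8, 3)*Q(10, 28) = (16 - 8 - 3*3)*(-5 + (⅓)*28) = (16 - 8 - 9)*(-5 + 28/3) = -1*13/3 = -13/3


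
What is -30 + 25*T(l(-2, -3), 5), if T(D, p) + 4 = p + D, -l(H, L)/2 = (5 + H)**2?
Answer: -455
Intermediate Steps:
l(H, L) = -2*(5 + H)**2
T(D, p) = -4 + D + p (T(D, p) = -4 + (p + D) = -4 + (D + p) = -4 + D + p)
-30 + 25*T(l(-2, -3), 5) = -30 + 25*(-4 - 2*(5 - 2)**2 + 5) = -30 + 25*(-4 - 2*3**2 + 5) = -30 + 25*(-4 - 2*9 + 5) = -30 + 25*(-4 - 18 + 5) = -30 + 25*(-17) = -30 - 425 = -455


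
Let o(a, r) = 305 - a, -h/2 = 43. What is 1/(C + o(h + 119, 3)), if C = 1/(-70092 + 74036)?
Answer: 3944/1072769 ≈ 0.0036765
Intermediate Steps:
h = -86 (h = -2*43 = -86)
C = 1/3944 ≈ 0.00025355
1/(C + o(h + 119, 3)) = 1/(1/3944 + (305 - (-86 + 119))) = 1/(1/3944 + (305 - 1*33)) = 1/(1/3944 + (305 - 33)) = 1/(1/3944 + 272) = 1/(1072769/3944) = 3944/1072769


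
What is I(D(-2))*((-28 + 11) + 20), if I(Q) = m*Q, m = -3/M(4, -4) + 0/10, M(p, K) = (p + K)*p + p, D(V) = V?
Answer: 9/2 ≈ 4.5000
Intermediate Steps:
M(p, K) = p + p*(K + p) (M(p, K) = (K + p)*p + p = p*(K + p) + p = p + p*(K + p))
m = -¾ (m = -3*1/(4*(1 - 4 + 4)) + 0/10 = -3/(4*1) + 0*(⅒) = -3/4 + 0 = -3*¼ + 0 = -¾ + 0 = -¾ ≈ -0.75000)
I(Q) = -3*Q/4
I(D(-2))*((-28 + 11) + 20) = (-¾*(-2))*((-28 + 11) + 20) = 3*(-17 + 20)/2 = (3/2)*3 = 9/2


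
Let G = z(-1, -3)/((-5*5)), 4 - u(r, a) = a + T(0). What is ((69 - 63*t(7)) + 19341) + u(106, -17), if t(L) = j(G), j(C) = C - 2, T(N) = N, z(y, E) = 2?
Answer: 489051/25 ≈ 19562.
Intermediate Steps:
u(r, a) = 4 - a (u(r, a) = 4 - (a + 0) = 4 - a)
G = -2/25 (G = 2/((-5*5)) = 2/(-25) = 2*(-1/25) = -2/25 ≈ -0.080000)
j(C) = -2 + C
t(L) = -52/25 (t(L) = -2 - 2/25 = -52/25)
((69 - 63*t(7)) + 19341) + u(106, -17) = ((69 - 63*(-52/25)) + 19341) + (4 - 1*(-17)) = ((69 + 3276/25) + 19341) + (4 + 17) = (5001/25 + 19341) + 21 = 488526/25 + 21 = 489051/25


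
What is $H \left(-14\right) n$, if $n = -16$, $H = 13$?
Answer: $2912$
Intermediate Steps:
$H \left(-14\right) n = 13 \left(-14\right) \left(-16\right) = \left(-182\right) \left(-16\right) = 2912$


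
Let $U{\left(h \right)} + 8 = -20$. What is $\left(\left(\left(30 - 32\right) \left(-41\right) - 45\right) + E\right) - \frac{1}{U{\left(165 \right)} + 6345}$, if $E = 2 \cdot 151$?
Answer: $\frac{2141462}{6317} \approx 339.0$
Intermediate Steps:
$U{\left(h \right)} = -28$ ($U{\left(h \right)} = -8 - 20 = -28$)
$E = 302$
$\left(\left(\left(30 - 32\right) \left(-41\right) - 45\right) + E\right) - \frac{1}{U{\left(165 \right)} + 6345} = \left(\left(\left(30 - 32\right) \left(-41\right) - 45\right) + 302\right) - \frac{1}{-28 + 6345} = \left(\left(\left(30 - 32\right) \left(-41\right) - 45\right) + 302\right) - \frac{1}{6317} = \left(\left(\left(-2\right) \left(-41\right) - 45\right) + 302\right) - \frac{1}{6317} = \left(\left(82 - 45\right) + 302\right) - \frac{1}{6317} = \left(37 + 302\right) - \frac{1}{6317} = 339 - \frac{1}{6317} = \frac{2141462}{6317}$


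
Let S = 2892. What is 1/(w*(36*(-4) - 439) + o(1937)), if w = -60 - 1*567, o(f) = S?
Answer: 1/368433 ≈ 2.7142e-6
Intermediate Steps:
o(f) = 2892
w = -627 (w = -60 - 567 = -627)
1/(w*(36*(-4) - 439) + o(1937)) = 1/(-627*(36*(-4) - 439) + 2892) = 1/(-627*(-144 - 439) + 2892) = 1/(-627*(-583) + 2892) = 1/(365541 + 2892) = 1/368433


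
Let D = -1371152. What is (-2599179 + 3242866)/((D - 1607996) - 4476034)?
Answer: -643687/7455182 ≈ -0.086341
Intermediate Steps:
(-2599179 + 3242866)/((D - 1607996) - 4476034) = (-2599179 + 3242866)/((-1371152 - 1607996) - 4476034) = 643687/(-2979148 - 4476034) = 643687/(-7455182) = 643687*(-1/7455182) = -643687/7455182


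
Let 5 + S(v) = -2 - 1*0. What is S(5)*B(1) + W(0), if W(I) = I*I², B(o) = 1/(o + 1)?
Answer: -7/2 ≈ -3.5000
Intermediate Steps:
B(o) = 1/(1 + o)
W(I) = I³
S(v) = -7 (S(v) = -5 + (-2 - 1*0) = -5 + (-2 + 0) = -5 - 2 = -7)
S(5)*B(1) + W(0) = -7/(1 + 1) + 0³ = -7/2 + 0 = -7/2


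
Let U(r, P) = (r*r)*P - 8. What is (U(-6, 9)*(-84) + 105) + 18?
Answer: -26421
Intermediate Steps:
U(r, P) = -8 + P*r² (U(r, P) = r²*P - 8 = P*r² - 8 = -8 + P*r²)
(U(-6, 9)*(-84) + 105) + 18 = ((-8 + 9*(-6)²)*(-84) + 105) + 18 = ((-8 + 9*36)*(-84) + 105) + 18 = ((-8 + 324)*(-84) + 105) + 18 = (316*(-84) + 105) + 18 = (-26544 + 105) + 18 = -26439 + 18 = -26421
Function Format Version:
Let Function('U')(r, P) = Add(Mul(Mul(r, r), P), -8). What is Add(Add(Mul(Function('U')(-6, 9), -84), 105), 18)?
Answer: -26421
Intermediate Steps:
Function('U')(r, P) = Add(-8, Mul(P, Pow(r, 2))) (Function('U')(r, P) = Add(Mul(Pow(r, 2), P), -8) = Add(Mul(P, Pow(r, 2)), -8) = Add(-8, Mul(P, Pow(r, 2))))
Add(Add(Mul(Function('U')(-6, 9), -84), 105), 18) = Add(Add(Mul(Add(-8, Mul(9, Pow(-6, 2))), -84), 105), 18) = Add(Add(Mul(Add(-8, Mul(9, 36)), -84), 105), 18) = Add(Add(Mul(Add(-8, 324), -84), 105), 18) = Add(Add(Mul(316, -84), 105), 18) = Add(Add(-26544, 105), 18) = Add(-26439, 18) = -26421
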